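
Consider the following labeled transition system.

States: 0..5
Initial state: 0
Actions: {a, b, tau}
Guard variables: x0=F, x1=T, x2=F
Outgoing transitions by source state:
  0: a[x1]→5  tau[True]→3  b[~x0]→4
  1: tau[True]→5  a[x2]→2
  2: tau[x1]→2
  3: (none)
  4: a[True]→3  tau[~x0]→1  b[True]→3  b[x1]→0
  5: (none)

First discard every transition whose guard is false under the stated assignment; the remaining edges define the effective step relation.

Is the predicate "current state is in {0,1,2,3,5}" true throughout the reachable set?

Answer: INVARIANT VIOLATED at state 4

Analysis:
Inv-set: {0,1,2,3,5}
Reachable = {0,1,3,4,5}
  0: ✓
  1: ✓
  3: ✓
  4: outside
  5: ✓
counterexample path to 4: b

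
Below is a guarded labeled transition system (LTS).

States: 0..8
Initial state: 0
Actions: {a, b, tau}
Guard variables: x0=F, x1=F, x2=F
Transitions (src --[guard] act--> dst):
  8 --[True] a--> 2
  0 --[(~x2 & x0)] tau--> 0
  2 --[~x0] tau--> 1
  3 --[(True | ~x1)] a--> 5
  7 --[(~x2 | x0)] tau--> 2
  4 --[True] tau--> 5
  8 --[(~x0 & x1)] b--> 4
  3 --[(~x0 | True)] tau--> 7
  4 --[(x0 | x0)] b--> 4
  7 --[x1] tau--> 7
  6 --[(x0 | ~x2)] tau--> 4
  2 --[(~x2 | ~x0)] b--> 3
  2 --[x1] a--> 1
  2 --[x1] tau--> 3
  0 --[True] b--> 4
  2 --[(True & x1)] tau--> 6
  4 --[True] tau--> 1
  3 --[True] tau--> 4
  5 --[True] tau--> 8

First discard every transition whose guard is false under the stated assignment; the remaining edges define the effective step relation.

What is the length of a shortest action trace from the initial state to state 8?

Answer: 3

Working:
Layered search for 8:
  L0 = {0}
  L1 = {4}
  L2 = {1,5}
  L3 = {8}
first hit 8 at d=3 via b·tau·tau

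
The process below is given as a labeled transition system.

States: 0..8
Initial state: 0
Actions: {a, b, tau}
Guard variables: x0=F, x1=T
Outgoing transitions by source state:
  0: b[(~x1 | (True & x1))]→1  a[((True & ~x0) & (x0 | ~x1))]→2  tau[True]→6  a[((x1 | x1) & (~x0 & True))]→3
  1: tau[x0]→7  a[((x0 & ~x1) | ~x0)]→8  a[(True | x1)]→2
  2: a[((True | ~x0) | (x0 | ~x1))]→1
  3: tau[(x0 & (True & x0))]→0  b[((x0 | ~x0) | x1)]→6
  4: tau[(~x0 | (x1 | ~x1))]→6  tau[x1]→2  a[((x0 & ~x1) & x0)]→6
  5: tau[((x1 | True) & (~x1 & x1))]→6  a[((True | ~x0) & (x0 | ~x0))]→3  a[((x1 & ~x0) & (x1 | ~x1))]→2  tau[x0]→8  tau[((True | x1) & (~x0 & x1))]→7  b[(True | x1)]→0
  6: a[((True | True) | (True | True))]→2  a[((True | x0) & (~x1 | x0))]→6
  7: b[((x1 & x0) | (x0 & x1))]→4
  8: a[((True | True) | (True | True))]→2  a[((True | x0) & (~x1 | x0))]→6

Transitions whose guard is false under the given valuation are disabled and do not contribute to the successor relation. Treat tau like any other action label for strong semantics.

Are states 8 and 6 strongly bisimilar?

Answer: BISIMILAR

Trace:
Bisimulation quotient by refinement:
  P[0] = {{0,1,2,3,4,5,6,7,8}}
  P[1] = {{0,5},{1,2,6,8},{3},{4},{7}}
  P[2] = {{0},{1,2,6,8},{3},{4},{5},{7}}
stable after 3 split(s): 6 block(s)
8∈{1,2,6,8}, 6∈{1,2,6,8}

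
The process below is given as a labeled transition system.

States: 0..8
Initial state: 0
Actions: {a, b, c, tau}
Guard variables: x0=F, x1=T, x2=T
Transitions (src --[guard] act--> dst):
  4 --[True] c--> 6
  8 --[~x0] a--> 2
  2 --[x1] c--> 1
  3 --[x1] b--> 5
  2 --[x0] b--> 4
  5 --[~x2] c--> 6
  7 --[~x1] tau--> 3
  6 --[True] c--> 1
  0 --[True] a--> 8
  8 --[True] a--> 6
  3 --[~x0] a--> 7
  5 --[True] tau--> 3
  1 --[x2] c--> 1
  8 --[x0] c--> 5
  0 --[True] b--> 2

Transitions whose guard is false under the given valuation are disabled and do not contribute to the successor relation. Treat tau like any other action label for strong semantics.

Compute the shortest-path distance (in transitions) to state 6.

Answer: 2

Working:
BFS to 6:
  depth 0: {0}
  depth 1: {2,8}
  depth 2: {1,6}
first hit 6 at d=2 via a·a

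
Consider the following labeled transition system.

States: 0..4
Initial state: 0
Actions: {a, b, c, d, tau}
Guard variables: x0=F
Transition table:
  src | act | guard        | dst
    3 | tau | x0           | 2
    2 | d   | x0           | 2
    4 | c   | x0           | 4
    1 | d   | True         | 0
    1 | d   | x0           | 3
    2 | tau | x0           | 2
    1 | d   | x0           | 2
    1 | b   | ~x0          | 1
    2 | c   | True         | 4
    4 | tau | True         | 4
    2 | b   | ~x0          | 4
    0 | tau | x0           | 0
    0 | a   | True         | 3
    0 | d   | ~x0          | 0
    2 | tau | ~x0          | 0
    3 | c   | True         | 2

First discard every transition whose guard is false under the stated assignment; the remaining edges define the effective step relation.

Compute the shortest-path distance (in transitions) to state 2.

Breadth-first toward 2:
  depth 0: {0}
  depth 1: {3}
  depth 2: {2}
depth(2)=2, e.g. a·c

Answer: 2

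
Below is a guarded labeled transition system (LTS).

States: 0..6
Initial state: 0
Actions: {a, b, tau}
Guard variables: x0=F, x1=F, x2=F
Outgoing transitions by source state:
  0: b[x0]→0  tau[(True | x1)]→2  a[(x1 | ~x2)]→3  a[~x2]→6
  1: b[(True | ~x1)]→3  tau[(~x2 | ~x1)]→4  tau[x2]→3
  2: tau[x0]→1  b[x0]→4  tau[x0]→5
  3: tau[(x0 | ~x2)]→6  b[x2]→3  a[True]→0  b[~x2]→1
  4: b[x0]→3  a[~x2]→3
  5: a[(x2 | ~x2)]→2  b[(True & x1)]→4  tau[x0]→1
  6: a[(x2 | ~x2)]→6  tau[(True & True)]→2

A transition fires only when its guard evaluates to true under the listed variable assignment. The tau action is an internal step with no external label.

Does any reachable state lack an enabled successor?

Answer: DEADLOCK at state 2

Analysis:
Reach set: {0,1,2,3,4,6}
  0: a→3  a→6  tau→2  [deg 3]
  1: b→3  tau→4  [deg 2]
  2: ∅  [no exit]
  3: a→0  b→1  tau→6  [deg 3]
  4: a→3  [deg 1]
  6: a→6  tau→2  [deg 2]
trace reaching 2: tau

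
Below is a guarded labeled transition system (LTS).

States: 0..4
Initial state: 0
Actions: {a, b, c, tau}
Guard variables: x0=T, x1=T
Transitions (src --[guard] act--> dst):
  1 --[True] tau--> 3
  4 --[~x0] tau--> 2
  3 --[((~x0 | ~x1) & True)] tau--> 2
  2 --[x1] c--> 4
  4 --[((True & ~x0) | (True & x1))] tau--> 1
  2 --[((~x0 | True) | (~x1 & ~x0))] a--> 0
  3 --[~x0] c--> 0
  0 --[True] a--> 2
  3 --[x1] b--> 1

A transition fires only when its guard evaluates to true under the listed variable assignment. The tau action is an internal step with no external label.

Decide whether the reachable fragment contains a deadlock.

Reach set: {0,1,2,3,4}
  0: a→2  [1 exit(s)]
  1: tau→3  [1 exit(s)]
  2: a→0  c→4  [2 exit(s)]
  3: b→1  [1 exit(s)]
  4: tau→1  [1 exit(s)]

Answer: DEADLOCK-FREE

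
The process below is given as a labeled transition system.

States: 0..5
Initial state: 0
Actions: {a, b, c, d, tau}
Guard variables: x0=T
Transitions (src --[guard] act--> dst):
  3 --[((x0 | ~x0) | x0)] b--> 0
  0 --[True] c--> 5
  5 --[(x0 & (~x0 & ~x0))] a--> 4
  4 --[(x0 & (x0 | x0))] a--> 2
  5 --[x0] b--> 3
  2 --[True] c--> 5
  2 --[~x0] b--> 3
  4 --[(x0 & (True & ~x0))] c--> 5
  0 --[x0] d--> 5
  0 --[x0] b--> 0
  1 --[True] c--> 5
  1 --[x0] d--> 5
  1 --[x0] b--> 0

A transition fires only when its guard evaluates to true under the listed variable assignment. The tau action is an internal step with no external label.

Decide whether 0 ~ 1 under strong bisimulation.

Answer: BISIMILAR

Working:
Bisimulation quotient by refinement:
  P[0] = {{0,1,2,3,4,5}}
  P[1] = {{0,1},{2},{3,5},{4}}
  P[2] = {{0,1},{2},{3},{4},{5}}
Fixed point at round 3; 5 class(es).
0∈{0,1}, 1∈{0,1}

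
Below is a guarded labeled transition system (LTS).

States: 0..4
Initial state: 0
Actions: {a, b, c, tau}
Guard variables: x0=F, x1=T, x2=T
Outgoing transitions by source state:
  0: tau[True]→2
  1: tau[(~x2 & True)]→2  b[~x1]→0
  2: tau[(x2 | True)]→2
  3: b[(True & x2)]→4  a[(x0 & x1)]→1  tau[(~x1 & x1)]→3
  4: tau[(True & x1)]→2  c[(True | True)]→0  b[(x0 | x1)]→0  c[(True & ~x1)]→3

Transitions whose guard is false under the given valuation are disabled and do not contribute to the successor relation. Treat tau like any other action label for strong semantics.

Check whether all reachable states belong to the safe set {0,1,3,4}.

Inv-set: {0,1,3,4}
R = {0,2}
  0: ✓
  2: outside
witness against invariant: tau → 2

Answer: INVARIANT VIOLATED at state 2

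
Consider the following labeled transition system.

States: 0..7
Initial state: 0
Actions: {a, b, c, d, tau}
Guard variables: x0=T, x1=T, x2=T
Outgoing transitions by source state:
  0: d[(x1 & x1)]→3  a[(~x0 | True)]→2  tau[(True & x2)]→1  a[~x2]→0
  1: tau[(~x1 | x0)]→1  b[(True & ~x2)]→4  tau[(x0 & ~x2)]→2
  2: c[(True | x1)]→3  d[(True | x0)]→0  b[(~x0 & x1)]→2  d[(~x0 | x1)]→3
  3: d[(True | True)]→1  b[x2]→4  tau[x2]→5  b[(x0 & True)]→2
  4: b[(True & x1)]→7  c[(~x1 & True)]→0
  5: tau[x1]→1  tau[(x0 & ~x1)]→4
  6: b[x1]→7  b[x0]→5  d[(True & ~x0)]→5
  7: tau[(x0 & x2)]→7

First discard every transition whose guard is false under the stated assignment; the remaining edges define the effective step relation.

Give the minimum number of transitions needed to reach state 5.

Breadth-first toward 5:
  Layer 0: {0}
  Layer 1: {1,2,3}
  Layer 2: {4,5}
5 enters at depth 2; path d·tau

Answer: 2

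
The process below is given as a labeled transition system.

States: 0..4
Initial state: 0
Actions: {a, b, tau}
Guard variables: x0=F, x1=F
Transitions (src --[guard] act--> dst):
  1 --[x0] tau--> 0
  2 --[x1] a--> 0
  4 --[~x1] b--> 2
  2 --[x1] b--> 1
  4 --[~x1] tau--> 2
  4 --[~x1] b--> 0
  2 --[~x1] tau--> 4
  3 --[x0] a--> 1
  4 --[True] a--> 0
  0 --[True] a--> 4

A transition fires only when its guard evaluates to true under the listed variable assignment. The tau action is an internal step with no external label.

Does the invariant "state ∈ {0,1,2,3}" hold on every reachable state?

Allowed set {0,1,2,3}
Reach set: {0,2,4}
  0: ✓
  2: ✓
  4: ✗ unsafe
reach 4 via a — violates

Answer: INVARIANT VIOLATED at state 4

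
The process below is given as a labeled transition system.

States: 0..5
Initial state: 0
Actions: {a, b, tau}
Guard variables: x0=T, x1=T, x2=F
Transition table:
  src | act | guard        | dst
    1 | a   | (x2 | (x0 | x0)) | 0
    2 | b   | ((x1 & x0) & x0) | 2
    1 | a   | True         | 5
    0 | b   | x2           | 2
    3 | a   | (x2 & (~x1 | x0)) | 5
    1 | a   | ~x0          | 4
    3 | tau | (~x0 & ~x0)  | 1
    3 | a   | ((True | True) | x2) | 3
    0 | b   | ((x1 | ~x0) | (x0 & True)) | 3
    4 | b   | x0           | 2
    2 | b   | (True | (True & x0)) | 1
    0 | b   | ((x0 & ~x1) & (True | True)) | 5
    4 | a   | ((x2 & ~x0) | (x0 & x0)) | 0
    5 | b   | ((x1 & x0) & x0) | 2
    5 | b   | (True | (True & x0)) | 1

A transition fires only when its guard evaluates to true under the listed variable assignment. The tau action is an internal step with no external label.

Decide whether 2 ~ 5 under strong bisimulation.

Refine partition for ~:
  π0 = {{0,1,2,3,4,5}}
  π1 = {{0,2,5},{1,3},{4}}
  π2 = {{0},{1},{2,5},{3},{4}}
stable after 3 split(s): 5 block(s)
2∈{2,5}, 5∈{2,5}

Answer: BISIMILAR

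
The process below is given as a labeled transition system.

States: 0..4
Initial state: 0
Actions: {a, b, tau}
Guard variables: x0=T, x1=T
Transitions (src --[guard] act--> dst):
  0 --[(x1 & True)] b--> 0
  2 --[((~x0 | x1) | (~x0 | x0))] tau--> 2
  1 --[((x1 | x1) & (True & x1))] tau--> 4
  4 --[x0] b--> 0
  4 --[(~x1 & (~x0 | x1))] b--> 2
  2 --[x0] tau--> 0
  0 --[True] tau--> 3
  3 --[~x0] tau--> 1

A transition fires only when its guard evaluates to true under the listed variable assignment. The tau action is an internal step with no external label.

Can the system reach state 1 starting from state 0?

Answer: UNREACHABLE

Analysis:
After dropping false guards: 6 live edges.
depth 0: {0}
depth 1: {3}  cumulative {0,3}
R = {0,3}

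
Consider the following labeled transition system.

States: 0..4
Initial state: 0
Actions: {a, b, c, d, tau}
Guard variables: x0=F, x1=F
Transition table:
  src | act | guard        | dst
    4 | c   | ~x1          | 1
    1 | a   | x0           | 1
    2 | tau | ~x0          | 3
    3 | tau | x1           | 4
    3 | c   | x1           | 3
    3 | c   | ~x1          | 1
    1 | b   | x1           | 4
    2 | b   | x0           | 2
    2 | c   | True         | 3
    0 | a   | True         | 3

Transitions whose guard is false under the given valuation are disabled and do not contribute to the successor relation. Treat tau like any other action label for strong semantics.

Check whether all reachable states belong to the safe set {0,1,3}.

Allowed set {0,1,3}
Reachable = {0,1,3}
  0: ok
  1: ok
  3: ok

Answer: INVARIANT HOLDS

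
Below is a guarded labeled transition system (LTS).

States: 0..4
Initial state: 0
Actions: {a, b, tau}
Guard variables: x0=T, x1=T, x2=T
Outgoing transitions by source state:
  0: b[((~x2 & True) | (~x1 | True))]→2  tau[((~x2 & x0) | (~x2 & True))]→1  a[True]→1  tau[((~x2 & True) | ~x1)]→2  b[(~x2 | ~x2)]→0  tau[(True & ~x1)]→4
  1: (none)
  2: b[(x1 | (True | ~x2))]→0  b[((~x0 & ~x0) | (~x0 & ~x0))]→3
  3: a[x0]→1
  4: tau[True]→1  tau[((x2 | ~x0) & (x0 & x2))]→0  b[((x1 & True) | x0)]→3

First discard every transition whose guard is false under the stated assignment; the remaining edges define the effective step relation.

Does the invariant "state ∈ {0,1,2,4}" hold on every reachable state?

Inv-set: {0,1,2,4}
Reach set: {0,1,2}
  0: ✓
  1: ✓
  2: ✓

Answer: INVARIANT HOLDS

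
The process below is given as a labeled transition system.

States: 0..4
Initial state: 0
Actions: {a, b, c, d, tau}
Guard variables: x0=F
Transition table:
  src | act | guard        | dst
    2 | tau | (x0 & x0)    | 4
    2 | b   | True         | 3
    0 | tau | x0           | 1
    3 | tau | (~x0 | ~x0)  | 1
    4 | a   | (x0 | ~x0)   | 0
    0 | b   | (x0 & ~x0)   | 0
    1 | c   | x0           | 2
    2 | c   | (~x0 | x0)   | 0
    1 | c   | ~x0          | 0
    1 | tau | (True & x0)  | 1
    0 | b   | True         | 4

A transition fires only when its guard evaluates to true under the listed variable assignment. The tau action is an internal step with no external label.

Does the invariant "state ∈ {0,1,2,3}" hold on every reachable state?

Safe = {0,1,2,3}
Reachable = {0,4}
  0: safe
  4: VIOLATES
witness against invariant: b → 4

Answer: INVARIANT VIOLATED at state 4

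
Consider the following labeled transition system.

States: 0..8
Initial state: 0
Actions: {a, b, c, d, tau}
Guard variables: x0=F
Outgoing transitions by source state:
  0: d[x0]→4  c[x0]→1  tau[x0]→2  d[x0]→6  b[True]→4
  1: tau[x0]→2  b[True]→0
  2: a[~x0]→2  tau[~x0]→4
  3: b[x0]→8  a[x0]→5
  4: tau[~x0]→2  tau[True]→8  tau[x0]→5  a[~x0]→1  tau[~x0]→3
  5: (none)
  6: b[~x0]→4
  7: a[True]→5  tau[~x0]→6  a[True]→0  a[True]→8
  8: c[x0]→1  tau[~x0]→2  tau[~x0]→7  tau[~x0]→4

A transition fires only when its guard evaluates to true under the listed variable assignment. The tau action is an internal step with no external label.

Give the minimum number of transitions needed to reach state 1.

Answer: 2

Trace:
Breadth-first toward 1:
  L0 = {0}
  L1 = {4}
  L2 = {1,2,3,8}
depth(1)=2, e.g. b·a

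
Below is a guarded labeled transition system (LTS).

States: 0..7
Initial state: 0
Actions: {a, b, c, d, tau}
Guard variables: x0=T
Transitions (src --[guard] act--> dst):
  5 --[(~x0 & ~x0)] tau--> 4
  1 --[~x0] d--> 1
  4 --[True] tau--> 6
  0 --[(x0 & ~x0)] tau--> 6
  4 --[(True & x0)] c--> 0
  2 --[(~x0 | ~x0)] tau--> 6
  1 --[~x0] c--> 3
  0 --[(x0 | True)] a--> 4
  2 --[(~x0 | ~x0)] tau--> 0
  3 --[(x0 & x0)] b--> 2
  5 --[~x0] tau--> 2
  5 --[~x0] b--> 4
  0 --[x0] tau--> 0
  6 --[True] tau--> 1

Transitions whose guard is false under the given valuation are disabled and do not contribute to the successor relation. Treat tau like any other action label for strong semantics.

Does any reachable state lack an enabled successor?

Reachable = {0,1,4,6}
  0: a→4  tau→0  [deg 2]
  1: ∅  [no exit]
  4: c→0  tau→6  [deg 2]
  6: tau→1  [deg 1]
trace reaching 1: a·tau·tau

Answer: DEADLOCK at state 1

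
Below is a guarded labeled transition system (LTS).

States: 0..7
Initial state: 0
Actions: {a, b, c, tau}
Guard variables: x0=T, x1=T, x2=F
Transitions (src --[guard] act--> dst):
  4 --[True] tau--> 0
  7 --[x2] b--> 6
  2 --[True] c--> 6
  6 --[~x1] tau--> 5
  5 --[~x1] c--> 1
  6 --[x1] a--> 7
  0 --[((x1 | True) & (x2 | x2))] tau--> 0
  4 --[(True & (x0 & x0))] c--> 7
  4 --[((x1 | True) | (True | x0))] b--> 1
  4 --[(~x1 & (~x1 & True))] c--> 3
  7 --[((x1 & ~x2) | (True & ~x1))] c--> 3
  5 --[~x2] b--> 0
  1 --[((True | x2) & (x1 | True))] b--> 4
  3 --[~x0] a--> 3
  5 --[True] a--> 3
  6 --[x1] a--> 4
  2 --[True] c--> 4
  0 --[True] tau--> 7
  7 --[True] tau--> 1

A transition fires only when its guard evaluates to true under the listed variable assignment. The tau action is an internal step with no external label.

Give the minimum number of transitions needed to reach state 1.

Layered search for 1:
  L0 = {0}
  L1 = {7}
  L2 = {1,3}
first hit 1 at d=2 via tau·tau

Answer: 2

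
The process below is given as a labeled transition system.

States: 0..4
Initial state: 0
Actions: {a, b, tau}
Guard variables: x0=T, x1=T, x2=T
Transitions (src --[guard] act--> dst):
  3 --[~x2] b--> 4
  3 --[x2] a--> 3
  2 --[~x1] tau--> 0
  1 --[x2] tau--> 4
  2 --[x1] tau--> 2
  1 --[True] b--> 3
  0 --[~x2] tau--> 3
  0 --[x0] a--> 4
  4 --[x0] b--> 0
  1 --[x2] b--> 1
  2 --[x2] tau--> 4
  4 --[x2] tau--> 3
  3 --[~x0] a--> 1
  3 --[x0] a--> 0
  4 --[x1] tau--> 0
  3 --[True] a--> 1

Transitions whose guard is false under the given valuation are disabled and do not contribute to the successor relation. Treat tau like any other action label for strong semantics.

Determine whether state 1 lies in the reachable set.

After dropping false guards: 12 live edges.
Layer 0: {0}
Layer 1: {4}  now seen {0,4}
Layer 2: {3}  now seen {0,3,4}
Layer 3: {1}  now seen {0,1,3,4}
Reachable = {0,1,3,4}
trace reaching 1: a·tau·a

Answer: REACHABLE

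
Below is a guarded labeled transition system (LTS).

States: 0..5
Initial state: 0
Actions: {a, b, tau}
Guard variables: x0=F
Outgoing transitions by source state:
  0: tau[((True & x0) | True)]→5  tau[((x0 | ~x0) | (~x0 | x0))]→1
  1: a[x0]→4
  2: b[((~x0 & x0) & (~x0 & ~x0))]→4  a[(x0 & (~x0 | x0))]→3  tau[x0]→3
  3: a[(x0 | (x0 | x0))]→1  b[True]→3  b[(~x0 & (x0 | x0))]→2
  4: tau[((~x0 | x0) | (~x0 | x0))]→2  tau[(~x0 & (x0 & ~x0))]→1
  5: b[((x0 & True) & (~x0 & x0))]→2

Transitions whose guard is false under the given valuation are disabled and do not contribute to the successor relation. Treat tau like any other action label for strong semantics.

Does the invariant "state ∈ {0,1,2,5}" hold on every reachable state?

Answer: INVARIANT HOLDS

Trace:
Safe = {0,1,2,5}
Reach set: {0,1,5}
  0: ok
  1: ok
  5: ok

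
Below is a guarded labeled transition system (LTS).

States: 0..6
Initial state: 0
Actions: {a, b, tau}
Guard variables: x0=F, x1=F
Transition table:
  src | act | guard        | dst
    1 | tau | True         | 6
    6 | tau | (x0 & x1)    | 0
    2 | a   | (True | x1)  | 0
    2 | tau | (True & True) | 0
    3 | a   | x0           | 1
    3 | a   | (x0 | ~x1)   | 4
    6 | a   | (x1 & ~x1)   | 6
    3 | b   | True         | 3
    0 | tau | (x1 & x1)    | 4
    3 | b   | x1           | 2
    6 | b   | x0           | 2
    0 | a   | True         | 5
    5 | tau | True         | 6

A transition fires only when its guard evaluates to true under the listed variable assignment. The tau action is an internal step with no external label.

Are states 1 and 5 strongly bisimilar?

Answer: BISIMILAR

Analysis:
Refine partition for ~:
  P[0] = {{0,1,2,3,4,5,6}}
  P[1] = {{0},{1,5},{2},{3},{4,6}}
Fixed point at round 2; 5 class(es).
[1]={1,5}  [5]={1,5}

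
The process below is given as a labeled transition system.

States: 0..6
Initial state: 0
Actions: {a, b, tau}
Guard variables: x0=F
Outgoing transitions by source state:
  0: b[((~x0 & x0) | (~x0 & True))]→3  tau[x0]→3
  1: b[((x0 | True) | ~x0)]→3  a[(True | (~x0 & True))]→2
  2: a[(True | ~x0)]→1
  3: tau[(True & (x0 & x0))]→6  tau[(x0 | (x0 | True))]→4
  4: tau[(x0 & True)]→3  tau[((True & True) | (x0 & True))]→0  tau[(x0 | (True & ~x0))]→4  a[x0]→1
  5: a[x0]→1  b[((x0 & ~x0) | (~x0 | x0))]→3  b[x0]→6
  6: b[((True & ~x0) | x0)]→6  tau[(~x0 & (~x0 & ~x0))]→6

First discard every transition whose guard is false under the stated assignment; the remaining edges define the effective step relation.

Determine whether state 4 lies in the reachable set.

Answer: REACHABLE

Working:
After dropping false guards: 10 live edges.
L0 = {0}
L1 = {3}  total {0,3}
L2 = {4}  total {0,3,4}
Reachable = {0,3,4}
Path to 4: b·tau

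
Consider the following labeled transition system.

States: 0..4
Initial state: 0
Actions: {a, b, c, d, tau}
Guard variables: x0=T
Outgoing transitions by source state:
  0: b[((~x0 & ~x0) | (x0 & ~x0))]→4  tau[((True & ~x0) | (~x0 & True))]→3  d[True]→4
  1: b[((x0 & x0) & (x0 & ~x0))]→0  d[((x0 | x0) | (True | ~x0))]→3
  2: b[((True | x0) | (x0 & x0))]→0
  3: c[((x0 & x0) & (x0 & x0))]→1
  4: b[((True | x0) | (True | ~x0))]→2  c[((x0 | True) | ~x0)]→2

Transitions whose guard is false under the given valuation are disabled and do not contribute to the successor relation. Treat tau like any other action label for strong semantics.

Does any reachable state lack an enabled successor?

Answer: DEADLOCK-FREE

Working:
Reach set: {0,2,4}
  0: d→4  [deg 1]
  2: b→0  [deg 1]
  4: b→2  c→2  [deg 2]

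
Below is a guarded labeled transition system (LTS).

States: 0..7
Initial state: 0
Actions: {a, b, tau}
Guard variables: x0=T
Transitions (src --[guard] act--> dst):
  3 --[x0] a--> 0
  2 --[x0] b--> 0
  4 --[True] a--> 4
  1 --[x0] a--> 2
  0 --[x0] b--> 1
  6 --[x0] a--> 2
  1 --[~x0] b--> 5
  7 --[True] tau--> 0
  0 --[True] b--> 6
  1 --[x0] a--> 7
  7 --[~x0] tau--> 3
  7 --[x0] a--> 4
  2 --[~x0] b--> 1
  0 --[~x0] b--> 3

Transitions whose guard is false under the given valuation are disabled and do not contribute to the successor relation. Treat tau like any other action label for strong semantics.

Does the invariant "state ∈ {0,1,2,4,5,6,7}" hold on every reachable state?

Inv-set: {0,1,2,4,5,6,7}
Reachable = {0,1,2,4,6,7}
  0: ✓
  1: ✓
  2: ✓
  4: ✓
  6: ✓
  7: ✓

Answer: INVARIANT HOLDS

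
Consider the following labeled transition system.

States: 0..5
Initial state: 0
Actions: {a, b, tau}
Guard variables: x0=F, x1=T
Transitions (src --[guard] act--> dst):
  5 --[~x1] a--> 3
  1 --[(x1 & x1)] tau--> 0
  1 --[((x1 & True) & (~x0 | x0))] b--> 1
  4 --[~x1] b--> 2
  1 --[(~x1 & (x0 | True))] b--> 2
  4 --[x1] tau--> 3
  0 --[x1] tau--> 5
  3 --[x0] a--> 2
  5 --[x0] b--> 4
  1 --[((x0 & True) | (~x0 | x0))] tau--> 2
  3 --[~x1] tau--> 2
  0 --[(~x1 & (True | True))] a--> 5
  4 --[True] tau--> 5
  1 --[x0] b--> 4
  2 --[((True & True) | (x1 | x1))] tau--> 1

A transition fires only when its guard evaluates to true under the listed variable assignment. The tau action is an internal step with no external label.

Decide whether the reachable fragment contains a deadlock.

Answer: DEADLOCK at state 5

Analysis:
Reach set: {0,5}
  0: tau→5  [deg 1]
  5: ∅  [deadlock]
witness 5: tau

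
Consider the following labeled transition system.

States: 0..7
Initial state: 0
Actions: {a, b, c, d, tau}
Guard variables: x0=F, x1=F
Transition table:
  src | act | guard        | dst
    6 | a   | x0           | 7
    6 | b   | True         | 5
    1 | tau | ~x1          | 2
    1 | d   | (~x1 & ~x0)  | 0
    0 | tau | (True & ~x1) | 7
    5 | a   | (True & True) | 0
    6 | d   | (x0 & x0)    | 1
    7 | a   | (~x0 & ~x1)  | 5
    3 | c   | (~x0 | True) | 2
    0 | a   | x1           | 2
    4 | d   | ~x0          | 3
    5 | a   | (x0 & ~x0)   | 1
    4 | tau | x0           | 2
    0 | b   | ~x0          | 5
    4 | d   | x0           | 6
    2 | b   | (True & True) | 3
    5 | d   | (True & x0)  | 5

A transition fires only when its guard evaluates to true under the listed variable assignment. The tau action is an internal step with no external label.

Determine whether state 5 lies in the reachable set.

Answer: REACHABLE

Working:
After dropping false guards: 10 live edges.
Layer 0: {0}
Layer 1: {5,7}  total {0,5,7}
Reachable = {0,5,7}
trace reaching 5: b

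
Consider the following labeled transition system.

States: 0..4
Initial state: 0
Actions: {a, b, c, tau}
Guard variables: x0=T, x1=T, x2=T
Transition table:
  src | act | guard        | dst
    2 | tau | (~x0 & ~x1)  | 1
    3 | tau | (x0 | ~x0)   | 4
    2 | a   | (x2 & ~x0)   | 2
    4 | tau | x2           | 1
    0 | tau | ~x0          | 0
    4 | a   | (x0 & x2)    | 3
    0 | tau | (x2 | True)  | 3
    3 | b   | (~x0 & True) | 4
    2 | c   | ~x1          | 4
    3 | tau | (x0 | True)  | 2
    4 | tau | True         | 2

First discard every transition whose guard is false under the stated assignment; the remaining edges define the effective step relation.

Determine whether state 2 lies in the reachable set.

6 transition(s) survive guard evaluation.
Layer 0: {0}
Layer 1: {3}  total {0,3}
Layer 2: {2,4}  total {0,2,3,4}
Layer 3: {1}  total {0,1,2,3,4}
Reachable = {0,1,2,3,4}
trace reaching 2: tau·tau

Answer: REACHABLE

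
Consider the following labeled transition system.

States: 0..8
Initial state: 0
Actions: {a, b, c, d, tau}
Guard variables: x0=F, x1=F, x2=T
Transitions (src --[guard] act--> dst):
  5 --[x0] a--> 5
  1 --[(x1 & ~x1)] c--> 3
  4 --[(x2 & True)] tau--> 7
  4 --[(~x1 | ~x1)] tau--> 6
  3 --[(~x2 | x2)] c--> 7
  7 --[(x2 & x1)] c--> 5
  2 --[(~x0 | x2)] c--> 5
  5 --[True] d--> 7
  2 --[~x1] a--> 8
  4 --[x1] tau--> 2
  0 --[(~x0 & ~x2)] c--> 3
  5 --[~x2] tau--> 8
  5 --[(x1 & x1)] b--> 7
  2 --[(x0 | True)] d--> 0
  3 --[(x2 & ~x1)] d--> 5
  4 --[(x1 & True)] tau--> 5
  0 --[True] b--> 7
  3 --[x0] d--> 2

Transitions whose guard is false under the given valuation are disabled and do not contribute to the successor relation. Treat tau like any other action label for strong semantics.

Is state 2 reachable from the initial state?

Guard filter leaves 9 enabled edge(s).
Layer 0: {0}
Layer 1: {7}  cumulative {0,7}
Reachable = {0,7}

Answer: UNREACHABLE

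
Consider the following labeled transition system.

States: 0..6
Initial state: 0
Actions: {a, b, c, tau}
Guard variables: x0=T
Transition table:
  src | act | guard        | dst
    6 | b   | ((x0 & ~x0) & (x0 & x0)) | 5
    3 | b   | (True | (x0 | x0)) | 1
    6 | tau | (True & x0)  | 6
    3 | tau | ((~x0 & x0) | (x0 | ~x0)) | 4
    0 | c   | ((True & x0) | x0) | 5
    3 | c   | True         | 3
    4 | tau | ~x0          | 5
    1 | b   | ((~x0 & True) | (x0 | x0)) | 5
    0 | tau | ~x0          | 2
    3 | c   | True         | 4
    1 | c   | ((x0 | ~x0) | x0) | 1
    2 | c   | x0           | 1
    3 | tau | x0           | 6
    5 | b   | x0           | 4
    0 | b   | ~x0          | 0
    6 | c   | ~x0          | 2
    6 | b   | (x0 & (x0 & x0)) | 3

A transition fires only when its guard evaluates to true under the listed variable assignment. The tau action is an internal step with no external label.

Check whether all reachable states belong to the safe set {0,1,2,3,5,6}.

Safe = {0,1,2,3,5,6}
Reachable = {0,4,5}
  0: ✓
  4: ✗ unsafe
  5: ✓
reach 4 via c·b — violates

Answer: INVARIANT VIOLATED at state 4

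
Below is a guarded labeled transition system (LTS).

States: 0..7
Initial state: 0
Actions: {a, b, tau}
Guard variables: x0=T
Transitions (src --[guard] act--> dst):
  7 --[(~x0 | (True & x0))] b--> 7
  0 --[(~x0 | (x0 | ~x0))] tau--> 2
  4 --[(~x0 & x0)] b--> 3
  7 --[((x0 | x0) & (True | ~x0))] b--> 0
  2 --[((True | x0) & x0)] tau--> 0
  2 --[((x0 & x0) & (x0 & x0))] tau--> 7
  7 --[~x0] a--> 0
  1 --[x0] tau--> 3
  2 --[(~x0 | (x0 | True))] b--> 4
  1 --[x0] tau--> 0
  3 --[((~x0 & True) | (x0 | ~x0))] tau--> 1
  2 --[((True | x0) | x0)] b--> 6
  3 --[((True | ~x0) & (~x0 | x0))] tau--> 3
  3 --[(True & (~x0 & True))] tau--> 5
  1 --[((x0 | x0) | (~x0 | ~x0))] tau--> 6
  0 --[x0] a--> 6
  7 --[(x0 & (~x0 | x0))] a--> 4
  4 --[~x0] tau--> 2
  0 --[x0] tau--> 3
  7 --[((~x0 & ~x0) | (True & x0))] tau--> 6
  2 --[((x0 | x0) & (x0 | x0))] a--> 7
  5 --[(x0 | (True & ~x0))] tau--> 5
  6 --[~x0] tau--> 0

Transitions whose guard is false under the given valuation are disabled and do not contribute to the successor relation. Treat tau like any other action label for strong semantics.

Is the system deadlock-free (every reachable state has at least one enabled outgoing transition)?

Answer: DEADLOCK at state 4

Analysis:
Reach set: {0,1,2,3,4,6,7}
  0: a→6  tau→2  tau→3  [deg 3]
  1: tau→0  tau→3  tau→6  [deg 3]
  2: a→7  b→4  b→6  tau→0  tau→7  [deg 5]
  3: tau→1  tau→3  [deg 2]
  4: ∅  [no exit]
  6: ∅  [no exit]
  7: a→4  b→0  b→7  tau→6  [deg 4]
Path to 4: tau·b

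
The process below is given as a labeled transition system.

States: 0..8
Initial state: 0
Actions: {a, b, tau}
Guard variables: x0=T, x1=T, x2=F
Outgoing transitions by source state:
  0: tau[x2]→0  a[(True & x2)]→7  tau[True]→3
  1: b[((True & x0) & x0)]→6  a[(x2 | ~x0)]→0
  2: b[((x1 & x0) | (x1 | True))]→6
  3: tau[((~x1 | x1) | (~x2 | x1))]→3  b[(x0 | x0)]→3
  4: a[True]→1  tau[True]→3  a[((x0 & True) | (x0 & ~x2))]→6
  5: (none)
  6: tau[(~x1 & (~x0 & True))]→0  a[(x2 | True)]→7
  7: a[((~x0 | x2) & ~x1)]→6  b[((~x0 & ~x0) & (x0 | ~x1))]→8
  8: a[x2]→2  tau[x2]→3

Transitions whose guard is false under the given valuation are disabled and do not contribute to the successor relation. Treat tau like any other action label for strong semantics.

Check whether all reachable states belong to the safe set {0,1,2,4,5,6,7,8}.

Answer: INVARIANT VIOLATED at state 3

Working:
Allowed set {0,1,2,4,5,6,7,8}
Reach set: {0,3}
  0: ✓
  3: VIOLATES
counterexample path to 3: tau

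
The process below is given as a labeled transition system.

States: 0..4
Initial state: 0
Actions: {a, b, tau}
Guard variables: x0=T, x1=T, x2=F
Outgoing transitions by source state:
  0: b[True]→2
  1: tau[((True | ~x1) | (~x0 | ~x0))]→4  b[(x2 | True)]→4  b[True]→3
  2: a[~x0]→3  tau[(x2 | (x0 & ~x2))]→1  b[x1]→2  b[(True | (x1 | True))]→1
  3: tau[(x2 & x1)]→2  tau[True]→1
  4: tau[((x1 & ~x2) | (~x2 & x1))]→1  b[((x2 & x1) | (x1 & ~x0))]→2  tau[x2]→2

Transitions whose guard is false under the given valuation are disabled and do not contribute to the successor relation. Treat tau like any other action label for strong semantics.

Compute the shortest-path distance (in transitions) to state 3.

Answer: 3

Working:
BFS to 3:
  Layer 0: {0}
  Layer 1: {2}
  Layer 2: {1}
  Layer 3: {3,4}
depth(3)=3, e.g. b·b·b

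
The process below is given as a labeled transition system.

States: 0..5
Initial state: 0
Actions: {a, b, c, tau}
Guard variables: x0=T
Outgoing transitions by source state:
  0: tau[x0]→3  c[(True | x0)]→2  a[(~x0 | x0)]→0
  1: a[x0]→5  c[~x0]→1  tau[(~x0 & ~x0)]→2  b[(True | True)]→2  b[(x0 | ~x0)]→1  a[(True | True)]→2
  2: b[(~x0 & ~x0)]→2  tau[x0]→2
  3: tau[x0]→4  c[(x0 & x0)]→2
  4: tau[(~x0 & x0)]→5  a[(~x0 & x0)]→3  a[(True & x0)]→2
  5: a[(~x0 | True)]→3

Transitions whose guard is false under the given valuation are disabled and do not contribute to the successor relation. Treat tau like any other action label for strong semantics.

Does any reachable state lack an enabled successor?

Answer: DEADLOCK-FREE

Analysis:
Reach set: {0,2,3,4}
  0: a→0  c→2  tau→3  [3 out]
  2: tau→2  [1 out]
  3: c→2  tau→4  [2 out]
  4: a→2  [1 out]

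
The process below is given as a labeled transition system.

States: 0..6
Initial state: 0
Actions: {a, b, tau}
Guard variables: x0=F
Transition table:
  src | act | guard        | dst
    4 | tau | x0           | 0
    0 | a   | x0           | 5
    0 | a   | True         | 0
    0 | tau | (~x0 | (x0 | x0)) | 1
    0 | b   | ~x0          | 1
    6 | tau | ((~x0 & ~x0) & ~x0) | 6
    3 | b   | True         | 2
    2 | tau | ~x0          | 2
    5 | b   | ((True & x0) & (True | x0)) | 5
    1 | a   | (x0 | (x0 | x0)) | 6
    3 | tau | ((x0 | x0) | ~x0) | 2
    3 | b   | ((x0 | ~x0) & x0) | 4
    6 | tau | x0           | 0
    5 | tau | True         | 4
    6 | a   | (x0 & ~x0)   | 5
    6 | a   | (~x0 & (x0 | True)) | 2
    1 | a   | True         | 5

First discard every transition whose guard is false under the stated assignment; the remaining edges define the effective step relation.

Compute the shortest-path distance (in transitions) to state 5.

Answer: 2

Working:
Layered search for 5:
  Layer 0: {0}
  Layer 1: {1}
  Layer 2: {5}
5 enters at depth 2; path b·a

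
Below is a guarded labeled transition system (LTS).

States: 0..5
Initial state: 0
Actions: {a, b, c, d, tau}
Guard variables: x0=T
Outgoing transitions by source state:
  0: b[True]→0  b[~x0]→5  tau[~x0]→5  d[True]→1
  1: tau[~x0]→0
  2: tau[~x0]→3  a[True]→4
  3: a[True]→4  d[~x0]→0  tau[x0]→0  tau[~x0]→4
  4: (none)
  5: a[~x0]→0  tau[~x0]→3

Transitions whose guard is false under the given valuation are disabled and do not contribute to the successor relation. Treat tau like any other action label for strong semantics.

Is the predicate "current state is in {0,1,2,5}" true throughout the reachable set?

Allowed set {0,1,2,5}
R = {0,1}
  0: safe
  1: safe

Answer: INVARIANT HOLDS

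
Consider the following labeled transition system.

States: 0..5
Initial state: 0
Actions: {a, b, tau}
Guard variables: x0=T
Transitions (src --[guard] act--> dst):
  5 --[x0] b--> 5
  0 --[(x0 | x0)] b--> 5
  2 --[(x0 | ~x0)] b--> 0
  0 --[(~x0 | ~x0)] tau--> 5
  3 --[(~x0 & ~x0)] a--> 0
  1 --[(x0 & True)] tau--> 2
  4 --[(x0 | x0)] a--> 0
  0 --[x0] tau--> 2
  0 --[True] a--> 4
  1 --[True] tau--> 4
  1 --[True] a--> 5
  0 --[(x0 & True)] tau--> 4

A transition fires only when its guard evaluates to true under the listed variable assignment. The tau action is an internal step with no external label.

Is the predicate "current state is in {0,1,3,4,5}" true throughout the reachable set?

Answer: INVARIANT VIOLATED at state 2

Trace:
Allowed set {0,1,3,4,5}
R = {0,2,4,5}
  0: ok
  2: outside
  4: ok
  5: ok
reach 2 via tau — violates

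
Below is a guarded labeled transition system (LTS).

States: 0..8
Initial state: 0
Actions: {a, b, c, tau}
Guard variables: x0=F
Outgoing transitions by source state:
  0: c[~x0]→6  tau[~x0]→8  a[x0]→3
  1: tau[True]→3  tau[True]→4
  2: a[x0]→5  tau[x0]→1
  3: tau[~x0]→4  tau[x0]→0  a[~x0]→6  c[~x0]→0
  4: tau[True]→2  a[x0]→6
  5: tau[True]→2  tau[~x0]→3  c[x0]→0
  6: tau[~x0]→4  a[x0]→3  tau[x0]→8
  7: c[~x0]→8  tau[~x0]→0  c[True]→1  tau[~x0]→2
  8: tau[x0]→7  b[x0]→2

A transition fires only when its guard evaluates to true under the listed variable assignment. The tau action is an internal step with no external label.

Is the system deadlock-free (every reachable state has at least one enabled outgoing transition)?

R = {0,2,4,6,8}
  0: c→6  tau→8  [2 exit(s)]
  2: ∅  [STUCK]
  4: tau→2  [1 exit(s)]
  6: tau→4  [1 exit(s)]
  8: ∅  [STUCK]
witness 2: c·tau·tau

Answer: DEADLOCK at state 2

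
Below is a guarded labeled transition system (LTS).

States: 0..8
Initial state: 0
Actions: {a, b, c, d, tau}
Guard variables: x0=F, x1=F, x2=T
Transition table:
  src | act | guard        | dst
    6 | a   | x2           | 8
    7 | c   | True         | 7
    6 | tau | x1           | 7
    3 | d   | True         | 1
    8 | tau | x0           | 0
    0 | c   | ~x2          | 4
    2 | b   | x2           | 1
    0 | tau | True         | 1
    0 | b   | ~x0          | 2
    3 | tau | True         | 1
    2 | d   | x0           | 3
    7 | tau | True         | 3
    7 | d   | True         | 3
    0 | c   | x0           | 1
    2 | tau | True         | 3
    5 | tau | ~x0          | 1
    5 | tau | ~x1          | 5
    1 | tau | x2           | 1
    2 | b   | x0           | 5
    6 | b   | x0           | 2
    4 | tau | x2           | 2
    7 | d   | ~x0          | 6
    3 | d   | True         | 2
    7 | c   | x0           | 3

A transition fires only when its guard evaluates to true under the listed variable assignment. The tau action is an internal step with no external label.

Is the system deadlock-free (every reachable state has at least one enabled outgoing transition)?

Reachable = {0,1,2,3}
  0: b→2  tau→1  [deg 2]
  1: tau→1  [deg 1]
  2: b→1  tau→3  [deg 2]
  3: d→1  d→2  tau→1  [deg 3]

Answer: DEADLOCK-FREE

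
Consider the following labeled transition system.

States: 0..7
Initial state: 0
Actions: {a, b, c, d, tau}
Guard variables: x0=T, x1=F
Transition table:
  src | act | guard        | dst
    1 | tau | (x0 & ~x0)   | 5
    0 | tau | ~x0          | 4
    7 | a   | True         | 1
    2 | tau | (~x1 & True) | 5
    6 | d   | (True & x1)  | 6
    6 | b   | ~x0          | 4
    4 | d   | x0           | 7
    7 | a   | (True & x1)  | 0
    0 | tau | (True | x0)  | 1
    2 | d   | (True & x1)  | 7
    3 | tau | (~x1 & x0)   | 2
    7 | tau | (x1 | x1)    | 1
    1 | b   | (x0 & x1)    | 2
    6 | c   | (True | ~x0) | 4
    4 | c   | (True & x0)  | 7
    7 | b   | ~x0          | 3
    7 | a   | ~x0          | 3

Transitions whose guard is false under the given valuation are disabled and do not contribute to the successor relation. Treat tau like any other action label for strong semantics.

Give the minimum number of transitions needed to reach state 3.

Layered search for 3:
  depth 0: {0}
  depth 1: {1}
3 never appears.

Answer: UNREACHABLE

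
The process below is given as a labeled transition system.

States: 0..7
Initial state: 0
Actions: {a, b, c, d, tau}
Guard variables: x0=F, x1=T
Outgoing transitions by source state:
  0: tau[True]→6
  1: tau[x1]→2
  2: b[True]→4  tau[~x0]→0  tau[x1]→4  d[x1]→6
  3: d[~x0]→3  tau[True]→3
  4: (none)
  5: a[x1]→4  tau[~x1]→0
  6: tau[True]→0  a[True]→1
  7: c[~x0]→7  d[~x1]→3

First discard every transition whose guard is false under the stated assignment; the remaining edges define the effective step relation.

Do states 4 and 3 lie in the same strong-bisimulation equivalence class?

Refine partition for ~:
  P[0] = {{0,1,2,3,4,5,6,7}}
  P[1] = {{0,1},{2},{3},{4},{5},{6},{7}}
  P[2] = {{0},{1},{2},{3},{4},{5},{6},{7}}
stable after 3 split(s): 8 block(s)
[4]={4}  [3]={3}

Answer: NOT BISIMILAR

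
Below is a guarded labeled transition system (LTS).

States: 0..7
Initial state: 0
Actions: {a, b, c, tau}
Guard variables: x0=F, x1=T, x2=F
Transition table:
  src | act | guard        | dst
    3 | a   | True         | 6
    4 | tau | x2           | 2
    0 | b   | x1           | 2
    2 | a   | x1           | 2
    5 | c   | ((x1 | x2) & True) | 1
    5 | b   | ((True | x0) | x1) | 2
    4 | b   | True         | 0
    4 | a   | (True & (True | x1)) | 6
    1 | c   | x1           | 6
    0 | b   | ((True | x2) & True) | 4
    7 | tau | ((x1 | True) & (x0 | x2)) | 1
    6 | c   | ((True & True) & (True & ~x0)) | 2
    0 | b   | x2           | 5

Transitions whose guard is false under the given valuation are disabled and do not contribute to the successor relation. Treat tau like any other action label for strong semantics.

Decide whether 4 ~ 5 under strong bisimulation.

Compute ~ classes (split until stable):
  round 0: {{0,1,2,3,4,5,6,7}}
  round 1: {{0},{1,6},{2,3},{4},{5},{7}}
  round 2: {{0},{1},{2},{3},{4},{5},{6},{7}}
8 equivalence class(es) (converged in 3)
[4]={4}  [5]={5}

Answer: NOT BISIMILAR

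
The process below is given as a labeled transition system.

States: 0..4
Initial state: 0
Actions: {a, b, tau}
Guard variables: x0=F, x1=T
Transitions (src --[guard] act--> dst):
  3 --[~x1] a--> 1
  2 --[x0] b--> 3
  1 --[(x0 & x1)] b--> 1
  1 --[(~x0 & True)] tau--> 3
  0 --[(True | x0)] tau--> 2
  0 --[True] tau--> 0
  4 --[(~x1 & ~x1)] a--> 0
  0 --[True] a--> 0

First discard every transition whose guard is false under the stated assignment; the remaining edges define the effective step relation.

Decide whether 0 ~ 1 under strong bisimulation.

Compute ~ classes (split until stable):
  P[0] = {{0,1,2,3,4}}
  P[1] = {{0},{1},{2,3,4}}
Fixed point at round 2; 3 class(es).
0∈{0}, 1∈{1}

Answer: NOT BISIMILAR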